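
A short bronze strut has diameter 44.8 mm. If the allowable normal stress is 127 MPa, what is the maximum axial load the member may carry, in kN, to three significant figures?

200 kN

A = 1576 mm².
P_max = σ_allow · A = 127 · 1576 = 200200 N = 200.2 kN.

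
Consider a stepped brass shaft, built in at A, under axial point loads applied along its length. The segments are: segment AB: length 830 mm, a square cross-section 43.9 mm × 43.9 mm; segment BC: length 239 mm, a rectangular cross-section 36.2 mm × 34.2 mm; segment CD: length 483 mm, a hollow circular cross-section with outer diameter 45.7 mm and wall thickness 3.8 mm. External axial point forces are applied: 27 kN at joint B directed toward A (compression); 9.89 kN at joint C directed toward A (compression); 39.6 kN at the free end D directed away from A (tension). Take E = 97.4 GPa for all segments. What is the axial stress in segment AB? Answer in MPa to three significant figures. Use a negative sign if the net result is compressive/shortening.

Internal axial forces (sectioning from the free end, tension +): N_CD = 39.6 kN, N_BC = 29.71 kN, N_AB = 2.71 kN.
A_AB = 1927 mm².
σ_AB = N_AB/A_AB = 2710/1927 = 1.406 MPa.

1.41 MPa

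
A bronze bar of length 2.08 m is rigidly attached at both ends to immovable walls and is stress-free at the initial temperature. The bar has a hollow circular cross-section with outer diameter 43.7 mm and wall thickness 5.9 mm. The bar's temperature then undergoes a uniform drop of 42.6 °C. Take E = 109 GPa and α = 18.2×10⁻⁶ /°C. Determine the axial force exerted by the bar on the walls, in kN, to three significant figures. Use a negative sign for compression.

59.2 kN

Free thermal expansion αLΔT = 18.2e-6 · 2080 · -42.6 = -1.613 mm.
The walls impose strain ε = −(-1.613)/2080 = 7.7532e-04; σ = Eε = 109000 · 7.7532e-04 = 84.51 MPa.
Wall reaction R = σ·A = 84.51·700.6 = 59210 N = 59.21 kN.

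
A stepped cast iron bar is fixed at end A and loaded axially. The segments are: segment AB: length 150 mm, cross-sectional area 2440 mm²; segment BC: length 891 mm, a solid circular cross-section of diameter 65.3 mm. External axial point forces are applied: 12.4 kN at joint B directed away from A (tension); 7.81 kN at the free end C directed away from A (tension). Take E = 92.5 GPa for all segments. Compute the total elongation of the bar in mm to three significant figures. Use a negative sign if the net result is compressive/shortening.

Internal axial forces (sectioning from the free end, tension +): N_BC = 7.81 kN, N_AB = 20.21 kN.
A_BC = 3349 mm².
δ_AB = 20210·150/(2440·92500) = 0.01343 mm
δ_BC = 7810·891/(3349·92500) = 0.02246 mm
δ = Σδ_i = 0.03589 mm.

0.0359 mm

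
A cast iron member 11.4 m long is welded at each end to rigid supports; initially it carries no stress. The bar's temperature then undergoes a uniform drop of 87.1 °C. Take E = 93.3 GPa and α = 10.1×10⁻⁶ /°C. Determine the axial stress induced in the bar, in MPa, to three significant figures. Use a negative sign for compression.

Free thermal expansion αLΔT = 10.1e-6 · 11400 · -87.1 = -10.03 mm.
The walls impose strain ε = −(-10.03)/11400 = 8.7971e-04; σ = Eε = 93300 · 8.7971e-04 = 82.08 MPa.

82.1 MPa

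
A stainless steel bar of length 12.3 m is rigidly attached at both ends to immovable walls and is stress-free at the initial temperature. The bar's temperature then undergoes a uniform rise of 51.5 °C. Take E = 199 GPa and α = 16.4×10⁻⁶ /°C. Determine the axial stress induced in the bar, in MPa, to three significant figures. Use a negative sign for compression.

Free thermal expansion αLΔT = 16.4e-6 · 12300 · 51.5 = 10.39 mm.
The walls impose strain ε = −(10.39)/12300 = -8.4460e-04; σ = Eε = 199000 · -8.4460e-04 = -168.1 MPa.

-168 MPa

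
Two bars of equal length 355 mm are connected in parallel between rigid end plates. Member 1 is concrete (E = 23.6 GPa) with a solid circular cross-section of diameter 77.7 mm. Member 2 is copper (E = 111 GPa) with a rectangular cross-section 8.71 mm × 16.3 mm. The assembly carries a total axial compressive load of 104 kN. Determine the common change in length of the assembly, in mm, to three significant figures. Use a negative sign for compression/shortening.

-0.289 mm

A_1 = 4742 mm².
A_2 = 142 mm².
Equal strain + equilibrium ⇒ each member carries load in proportion to AE: A₁E₁ = 111900000 N, A₂E₂ = 15760000 N, ΣAE = 127700000 N.
δ = PL/ΣAE = -104000·355/127700000 = -0.2892 mm.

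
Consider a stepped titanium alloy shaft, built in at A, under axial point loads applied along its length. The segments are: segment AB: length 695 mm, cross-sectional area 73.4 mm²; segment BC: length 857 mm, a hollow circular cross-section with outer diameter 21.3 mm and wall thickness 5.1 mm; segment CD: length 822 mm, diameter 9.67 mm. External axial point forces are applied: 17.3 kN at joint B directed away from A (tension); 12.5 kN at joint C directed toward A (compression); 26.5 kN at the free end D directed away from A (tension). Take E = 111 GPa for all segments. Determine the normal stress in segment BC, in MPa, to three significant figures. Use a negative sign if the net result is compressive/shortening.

Internal axial forces (sectioning from the free end, tension +): N_CD = 26.5 kN, N_BC = 14 kN, N_AB = 31.3 kN.
A_BC = 259.6 mm².
σ_BC = N_BC/A_BC = 14000/259.6 = 53.94 MPa.

53.9 MPa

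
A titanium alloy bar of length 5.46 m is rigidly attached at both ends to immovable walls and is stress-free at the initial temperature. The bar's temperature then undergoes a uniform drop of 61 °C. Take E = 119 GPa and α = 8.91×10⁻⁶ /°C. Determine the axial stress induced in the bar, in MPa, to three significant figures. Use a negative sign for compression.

64.7 MPa

Free thermal expansion αLΔT = 8.91e-6 · 5460 · -61 = -2.968 mm.
The walls impose strain ε = −(-2.968)/5460 = 5.4351e-04; σ = Eε = 119000 · 5.4351e-04 = 64.68 MPa.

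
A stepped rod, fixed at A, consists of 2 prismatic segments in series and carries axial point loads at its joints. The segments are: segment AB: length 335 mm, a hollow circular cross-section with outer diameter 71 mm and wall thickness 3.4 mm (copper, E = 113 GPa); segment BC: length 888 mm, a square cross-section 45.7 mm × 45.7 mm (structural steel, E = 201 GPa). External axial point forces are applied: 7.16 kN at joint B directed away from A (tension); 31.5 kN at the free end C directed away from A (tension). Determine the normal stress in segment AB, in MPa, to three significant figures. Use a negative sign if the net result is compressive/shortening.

53.5 MPa

Internal axial forces (sectioning from the free end, tension +): N_BC = 31.5 kN, N_AB = 38.66 kN.
A_AB = 722.1 mm².
σ_AB = N_AB/A_AB = 38660/722.1 = 53.54 MPa.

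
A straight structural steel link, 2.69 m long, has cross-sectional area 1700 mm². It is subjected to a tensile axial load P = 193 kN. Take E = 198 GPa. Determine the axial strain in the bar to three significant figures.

5.73e-04

σ = N/A = 113.5 MPa; ε = σ/E = 113.5/198000 = 5.734e-04.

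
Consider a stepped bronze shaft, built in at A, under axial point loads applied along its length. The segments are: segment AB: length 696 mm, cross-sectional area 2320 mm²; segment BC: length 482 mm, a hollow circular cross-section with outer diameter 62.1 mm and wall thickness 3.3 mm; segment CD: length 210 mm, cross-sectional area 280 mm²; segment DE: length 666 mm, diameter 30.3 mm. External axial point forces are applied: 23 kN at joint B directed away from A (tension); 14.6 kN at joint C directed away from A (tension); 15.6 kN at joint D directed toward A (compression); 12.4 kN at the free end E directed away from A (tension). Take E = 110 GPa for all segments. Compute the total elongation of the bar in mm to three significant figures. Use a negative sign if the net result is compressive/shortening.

0.258 mm

Internal axial forces (sectioning from the free end, tension +): N_DE = 12.4 kN, N_CD = -3.2 kN, N_BC = 11.4 kN, N_AB = 34.4 kN.
A_BC = 609.6 mm².
A_DE = 721.1 mm².
δ_AB = 34400·696/(2320·110000) = 0.09382 mm
δ_BC = 11400·482/(609.6·110000) = 0.08194 mm
δ_CD = -3200·210/(280·110000) = -0.02182 mm
δ_DE = 12400·666/(721.1·110000) = 0.1041 mm
δ = Σδ_i = 0.2581 mm.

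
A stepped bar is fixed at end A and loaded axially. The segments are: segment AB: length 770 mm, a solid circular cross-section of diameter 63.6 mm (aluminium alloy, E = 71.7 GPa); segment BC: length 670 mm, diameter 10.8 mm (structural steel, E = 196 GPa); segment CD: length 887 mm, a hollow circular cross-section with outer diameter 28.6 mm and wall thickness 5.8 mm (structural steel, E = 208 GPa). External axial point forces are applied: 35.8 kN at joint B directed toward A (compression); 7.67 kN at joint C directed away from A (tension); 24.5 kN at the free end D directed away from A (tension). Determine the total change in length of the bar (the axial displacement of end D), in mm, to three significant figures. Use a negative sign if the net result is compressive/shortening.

1.44 mm

Internal axial forces (sectioning from the free end, tension +): N_CD = 24.5 kN, N_BC = 32.17 kN, N_AB = -3.63 kN.
A_AB = 3177 mm².
A_BC = 91.61 mm².
A_CD = 415.4 mm².
δ_AB = -3630·770/(3177·71700) = -0.01227 mm
δ_BC = 32170·670/(91.61·196000) = 1.2 mm
δ_CD = 24500·887/(415.4·208000) = 0.2515 mm
δ = Σδ_i = 1.44 mm.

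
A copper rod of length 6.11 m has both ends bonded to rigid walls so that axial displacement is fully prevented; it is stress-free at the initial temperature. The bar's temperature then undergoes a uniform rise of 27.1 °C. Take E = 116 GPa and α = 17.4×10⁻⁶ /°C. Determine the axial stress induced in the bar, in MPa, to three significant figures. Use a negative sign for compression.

Free thermal expansion αLΔT = 17.4e-6 · 6110 · 27.1 = 2.881 mm.
The walls impose strain ε = −(2.881)/6110 = -4.7154e-04; σ = Eε = 116000 · -4.7154e-04 = -54.7 MPa.

-54.7 MPa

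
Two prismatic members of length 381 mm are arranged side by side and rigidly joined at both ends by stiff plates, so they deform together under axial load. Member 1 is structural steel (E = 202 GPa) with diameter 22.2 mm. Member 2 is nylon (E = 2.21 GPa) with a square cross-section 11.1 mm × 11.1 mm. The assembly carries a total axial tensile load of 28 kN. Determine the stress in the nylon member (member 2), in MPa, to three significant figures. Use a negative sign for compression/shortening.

A_1 = 387.1 mm².
A_2 = 123.2 mm².
Equal strain + equilibrium ⇒ each member carries load in proportion to AE: A₁E₁ = 78190000 N, A₂E₂ = 272300 N, ΣAE = 78460000 N.
σ₂ = P·E₂/ΣAE = 28000·2210/78460000 = 0.7887 MPa.

0.789 MPa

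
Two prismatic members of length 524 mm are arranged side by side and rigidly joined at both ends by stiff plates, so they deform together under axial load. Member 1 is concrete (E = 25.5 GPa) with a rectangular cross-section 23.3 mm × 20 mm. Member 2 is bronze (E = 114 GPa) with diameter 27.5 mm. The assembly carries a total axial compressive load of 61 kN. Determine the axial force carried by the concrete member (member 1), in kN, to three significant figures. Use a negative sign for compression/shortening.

-9.11 kN

A_1 = 466 mm².
A_2 = 594 mm².
Equal strain + equilibrium ⇒ each member carries load in proportion to AE: A₁E₁ = 11880000 N, A₂E₂ = 67710000 N, ΣAE = 79590000 N.
F₁ = P·A₁E₁/ΣAE = -61000·11880000/79590000 = -9107 N.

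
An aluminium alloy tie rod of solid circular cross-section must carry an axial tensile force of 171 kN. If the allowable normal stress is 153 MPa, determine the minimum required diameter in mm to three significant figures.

37.7 mm

Required area A ≥ P/σ_allow = 171000/153 = 1118 mm².
For a solid circular section, d ≥ √(4A/π) = 37.72 mm.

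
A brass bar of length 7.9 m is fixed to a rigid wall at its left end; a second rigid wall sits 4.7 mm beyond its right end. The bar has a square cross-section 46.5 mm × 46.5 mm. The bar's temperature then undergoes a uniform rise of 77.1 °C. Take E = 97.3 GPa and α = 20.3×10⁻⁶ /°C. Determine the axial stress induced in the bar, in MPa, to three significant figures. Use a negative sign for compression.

-94.4 MPa

Free thermal expansion αLΔT = 20.3e-6 · 7900 · 77.1 = 12.36 mm.
The walls engage after the gap closes; constrained expansion = 12.36 − 4.7 = 7.665 mm.
The walls impose strain ε = −(7.665)/7900 = -9.7019e-04; σ = Eε = 97300 · -9.7019e-04 = -94.4 MPa.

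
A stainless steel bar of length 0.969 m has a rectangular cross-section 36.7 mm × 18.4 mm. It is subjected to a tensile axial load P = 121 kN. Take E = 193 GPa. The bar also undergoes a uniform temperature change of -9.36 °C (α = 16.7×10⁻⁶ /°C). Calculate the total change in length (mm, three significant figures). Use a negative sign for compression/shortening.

0.748 mm

A = 675.3 mm².
δ_mech = NL/(AE) = 121000·969/(675.3·193000) = 0.8996 mm.
δ_thermal = αLΔT = 16.7e-6·969·-9.36 = -0.1515 mm.
δ = δ_mech + δ_thermal = 0.7482 mm.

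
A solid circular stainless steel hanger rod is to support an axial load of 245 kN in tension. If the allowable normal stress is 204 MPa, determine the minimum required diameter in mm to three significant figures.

39.1 mm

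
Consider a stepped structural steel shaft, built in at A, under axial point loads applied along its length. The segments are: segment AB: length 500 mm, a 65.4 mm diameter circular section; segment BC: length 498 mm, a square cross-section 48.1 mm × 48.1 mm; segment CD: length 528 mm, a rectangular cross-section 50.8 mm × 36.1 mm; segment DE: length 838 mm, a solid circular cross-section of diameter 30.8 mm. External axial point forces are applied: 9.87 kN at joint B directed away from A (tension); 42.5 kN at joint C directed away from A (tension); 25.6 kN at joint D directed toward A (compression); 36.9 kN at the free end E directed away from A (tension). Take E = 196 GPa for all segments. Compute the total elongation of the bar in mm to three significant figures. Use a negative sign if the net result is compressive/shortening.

0.336 mm

Internal axial forces (sectioning from the free end, tension +): N_DE = 36.9 kN, N_CD = 11.3 kN, N_BC = 53.8 kN, N_AB = 63.67 kN.
A_AB = 3359 mm².
A_BC = 2314 mm².
A_CD = 1834 mm².
A_DE = 745.1 mm².
δ_AB = 63670·500/(3359·196000) = 0.04835 mm
δ_BC = 53800·498/(2314·196000) = 0.05908 mm
δ_CD = 11300·528/(1834·196000) = 0.0166 mm
δ_DE = 36900·838/(745.1·196000) = 0.2117 mm
δ = Σδ_i = 0.3358 mm.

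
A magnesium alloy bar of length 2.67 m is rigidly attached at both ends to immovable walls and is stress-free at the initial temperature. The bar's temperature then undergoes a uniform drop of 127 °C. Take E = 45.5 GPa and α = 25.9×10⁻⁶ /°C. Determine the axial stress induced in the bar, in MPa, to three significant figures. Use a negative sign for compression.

Free thermal expansion αLΔT = 25.9e-6 · 2670 · -127 = -8.782 mm.
The walls impose strain ε = −(-8.782)/2670 = 3.2893e-03; σ = Eε = 45500 · 3.2893e-03 = 149.7 MPa.

150 MPa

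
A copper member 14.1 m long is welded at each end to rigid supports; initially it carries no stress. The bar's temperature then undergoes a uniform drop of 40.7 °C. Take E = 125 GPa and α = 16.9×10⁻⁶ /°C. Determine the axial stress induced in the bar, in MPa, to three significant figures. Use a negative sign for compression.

86.0 MPa

Free thermal expansion αLΔT = 16.9e-6 · 14100 · -40.7 = -9.698 mm.
The walls impose strain ε = −(-9.698)/14100 = 6.8783e-04; σ = Eε = 125000 · 6.8783e-04 = 85.98 MPa.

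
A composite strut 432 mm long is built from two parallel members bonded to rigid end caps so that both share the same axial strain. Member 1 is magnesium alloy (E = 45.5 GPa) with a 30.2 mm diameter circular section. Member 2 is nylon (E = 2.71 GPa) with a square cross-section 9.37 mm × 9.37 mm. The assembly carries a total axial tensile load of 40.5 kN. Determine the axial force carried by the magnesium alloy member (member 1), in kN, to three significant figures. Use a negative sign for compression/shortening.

40.2 kN

A_1 = 716.3 mm².
A_2 = 87.8 mm².
Equal strain + equilibrium ⇒ each member carries load in proportion to AE: A₁E₁ = 32590000 N, A₂E₂ = 237900 N, ΣAE = 32830000 N.
F₁ = P·A₁E₁/ΣAE = 40500·32590000/32830000 = 40210 N.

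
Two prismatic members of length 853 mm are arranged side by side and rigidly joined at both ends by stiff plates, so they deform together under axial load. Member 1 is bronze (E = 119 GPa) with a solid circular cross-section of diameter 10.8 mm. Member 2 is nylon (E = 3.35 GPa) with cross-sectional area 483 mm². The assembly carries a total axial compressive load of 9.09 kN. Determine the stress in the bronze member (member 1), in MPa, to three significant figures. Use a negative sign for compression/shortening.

A_1 = 91.61 mm².
Equal strain + equilibrium ⇒ each member carries load in proportion to AE: A₁E₁ = 10900000 N, A₂E₂ = 1618000 N, ΣAE = 12520000 N.
σ₁ = P·E₁/ΣAE = -9090·119000/12520000 = -86.4 MPa.

-86.4 MPa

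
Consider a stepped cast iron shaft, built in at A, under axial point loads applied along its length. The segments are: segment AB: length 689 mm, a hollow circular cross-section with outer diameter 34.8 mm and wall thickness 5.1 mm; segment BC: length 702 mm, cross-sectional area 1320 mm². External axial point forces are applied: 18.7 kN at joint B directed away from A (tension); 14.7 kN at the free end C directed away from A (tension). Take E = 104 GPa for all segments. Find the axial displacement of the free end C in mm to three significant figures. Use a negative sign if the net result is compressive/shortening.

Internal axial forces (sectioning from the free end, tension +): N_BC = 14.7 kN, N_AB = 33.4 kN.
A_AB = 475.9 mm².
δ_AB = 33400·689/(475.9·104000) = 0.465 mm
δ_BC = 14700·702/(1320·104000) = 0.07517 mm
δ = Σδ_i = 0.5402 mm.

0.540 mm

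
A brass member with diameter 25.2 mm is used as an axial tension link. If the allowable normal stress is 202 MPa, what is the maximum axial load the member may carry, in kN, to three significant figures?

101 kN

A = 498.8 mm².
P_max = σ_allow · A = 202 · 498.8 = 100700 N = 100.7 kN.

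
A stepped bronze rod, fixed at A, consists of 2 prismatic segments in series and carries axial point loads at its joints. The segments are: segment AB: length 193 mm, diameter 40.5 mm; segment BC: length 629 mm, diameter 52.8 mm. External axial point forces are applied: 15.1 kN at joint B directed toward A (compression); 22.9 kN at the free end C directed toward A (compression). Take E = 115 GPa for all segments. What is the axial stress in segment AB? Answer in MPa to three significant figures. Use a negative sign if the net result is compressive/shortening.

Internal axial forces (sectioning from the free end, tension +): N_BC = -22.9 kN, N_AB = -38 kN.
A_AB = 1288 mm².
σ_AB = N_AB/A_AB = -38000/1288 = -29.5 MPa.

-29.5 MPa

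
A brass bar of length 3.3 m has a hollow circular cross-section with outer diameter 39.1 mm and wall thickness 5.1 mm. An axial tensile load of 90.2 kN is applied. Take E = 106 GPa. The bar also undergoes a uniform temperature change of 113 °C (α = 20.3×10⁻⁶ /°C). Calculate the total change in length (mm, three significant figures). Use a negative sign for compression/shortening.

A = 544.8 mm².
δ_mech = NL/(AE) = 90200·3300/(544.8·106000) = 5.155 mm.
δ_thermal = αLΔT = 20.3e-6·3300·113 = 7.57 mm.
δ = δ_mech + δ_thermal = 12.72 mm.

12.7 mm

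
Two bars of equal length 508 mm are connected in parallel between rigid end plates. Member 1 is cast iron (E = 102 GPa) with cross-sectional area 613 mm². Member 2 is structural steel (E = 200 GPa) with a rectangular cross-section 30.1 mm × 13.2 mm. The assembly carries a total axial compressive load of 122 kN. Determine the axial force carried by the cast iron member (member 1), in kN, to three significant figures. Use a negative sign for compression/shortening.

-53.7 kN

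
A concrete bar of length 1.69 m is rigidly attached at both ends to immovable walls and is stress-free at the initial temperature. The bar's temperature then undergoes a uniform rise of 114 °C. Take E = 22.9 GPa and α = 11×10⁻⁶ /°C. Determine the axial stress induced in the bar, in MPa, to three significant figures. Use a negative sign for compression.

Free thermal expansion αLΔT = 11e-6 · 1690 · 114 = 2.119 mm.
The walls impose strain ε = −(2.119)/1690 = -1.2540e-03; σ = Eε = 22900 · -1.2540e-03 = -28.72 MPa.

-28.7 MPa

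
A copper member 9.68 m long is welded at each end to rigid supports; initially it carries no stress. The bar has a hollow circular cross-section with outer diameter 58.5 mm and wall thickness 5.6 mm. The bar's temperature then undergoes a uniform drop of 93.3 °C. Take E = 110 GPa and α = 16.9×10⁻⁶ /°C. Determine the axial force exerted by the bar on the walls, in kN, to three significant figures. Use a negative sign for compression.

161 kN

Free thermal expansion αLΔT = 16.9e-6 · 9680 · -93.3 = -15.26 mm.
The walls impose strain ε = −(-15.26)/9680 = 1.5768e-03; σ = Eε = 110000 · 1.5768e-03 = 173.4 MPa.
Wall reaction R = σ·A = 173.4·930.7 = 161400 N = 161.4 kN.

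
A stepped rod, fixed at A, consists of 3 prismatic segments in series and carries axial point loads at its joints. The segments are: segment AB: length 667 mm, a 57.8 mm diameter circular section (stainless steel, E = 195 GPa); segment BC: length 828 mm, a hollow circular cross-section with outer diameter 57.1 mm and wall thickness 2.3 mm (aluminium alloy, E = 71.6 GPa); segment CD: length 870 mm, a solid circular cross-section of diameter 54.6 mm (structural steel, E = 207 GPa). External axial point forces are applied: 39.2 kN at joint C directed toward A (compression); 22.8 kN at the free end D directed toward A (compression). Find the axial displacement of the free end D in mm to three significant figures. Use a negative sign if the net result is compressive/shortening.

Internal axial forces (sectioning from the free end, tension +): N_CD = -22.8 kN, N_BC = -62 kN, N_AB = -62 kN.
A_AB = 2624 mm².
A_BC = 396 mm².
A_CD = 2341 mm².
δ_AB = -62000·667/(2624·195000) = -0.08082 mm
δ_BC = -62000·828/(396·71600) = -1.811 mm
δ_CD = -22800·870/(2341·207000) = -0.04093 mm
δ = Σδ_i = -1.932 mm.

-1.93 mm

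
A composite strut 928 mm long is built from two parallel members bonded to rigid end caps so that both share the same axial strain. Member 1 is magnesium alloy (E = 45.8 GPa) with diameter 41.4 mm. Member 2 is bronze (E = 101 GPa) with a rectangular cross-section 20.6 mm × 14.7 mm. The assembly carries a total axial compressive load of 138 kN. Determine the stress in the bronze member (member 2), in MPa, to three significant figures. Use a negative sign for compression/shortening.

-151 MPa

A_1 = 1346 mm².
A_2 = 302.8 mm².
Equal strain + equilibrium ⇒ each member carries load in proportion to AE: A₁E₁ = 61650000 N, A₂E₂ = 30580000 N, ΣAE = 92240000 N.
σ₂ = P·E₂/ΣAE = -138000·101000/92240000 = -151.1 MPa.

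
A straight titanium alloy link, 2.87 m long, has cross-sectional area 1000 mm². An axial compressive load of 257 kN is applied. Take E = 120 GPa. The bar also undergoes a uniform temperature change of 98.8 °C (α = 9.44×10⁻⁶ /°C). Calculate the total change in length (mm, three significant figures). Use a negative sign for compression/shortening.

-3.47 mm

δ_mech = NL/(AE) = -257000·2870/(1000·120000) = -6.147 mm.
δ_thermal = αLΔT = 9.44e-6·2870·98.8 = 2.677 mm.
δ = δ_mech + δ_thermal = -3.47 mm.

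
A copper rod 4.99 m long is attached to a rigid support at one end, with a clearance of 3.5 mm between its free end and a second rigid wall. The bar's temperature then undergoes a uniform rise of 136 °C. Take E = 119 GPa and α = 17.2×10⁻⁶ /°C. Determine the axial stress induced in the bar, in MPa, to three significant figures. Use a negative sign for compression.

-195 MPa

Free thermal expansion αLΔT = 17.2e-6 · 4990 · 136 = 11.67 mm.
The walls engage after the gap closes; constrained expansion = 11.67 − 3.5 = 8.173 mm.
The walls impose strain ε = −(8.173)/4990 = -1.6378e-03; σ = Eε = 119000 · -1.6378e-03 = -194.9 MPa.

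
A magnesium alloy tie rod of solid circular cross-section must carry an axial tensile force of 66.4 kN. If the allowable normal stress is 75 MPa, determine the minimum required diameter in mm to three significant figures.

33.6 mm

Required area A ≥ P/σ_allow = 66400/75 = 885.3 mm².
For a solid circular section, d ≥ √(4A/π) = 33.57 mm.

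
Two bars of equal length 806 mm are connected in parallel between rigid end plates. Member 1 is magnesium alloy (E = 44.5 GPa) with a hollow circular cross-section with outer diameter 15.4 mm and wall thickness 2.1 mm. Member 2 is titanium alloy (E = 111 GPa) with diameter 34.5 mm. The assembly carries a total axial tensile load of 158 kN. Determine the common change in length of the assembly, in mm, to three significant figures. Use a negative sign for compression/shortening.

1.18 mm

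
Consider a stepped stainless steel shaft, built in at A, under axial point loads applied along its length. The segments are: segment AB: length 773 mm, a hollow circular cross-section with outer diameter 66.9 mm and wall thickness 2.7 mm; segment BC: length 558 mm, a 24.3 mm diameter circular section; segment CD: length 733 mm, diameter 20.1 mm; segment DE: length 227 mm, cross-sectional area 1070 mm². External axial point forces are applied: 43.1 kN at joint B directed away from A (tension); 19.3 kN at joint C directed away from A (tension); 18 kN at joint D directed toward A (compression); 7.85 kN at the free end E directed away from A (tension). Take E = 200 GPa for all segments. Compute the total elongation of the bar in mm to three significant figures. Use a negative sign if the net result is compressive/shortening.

Internal axial forces (sectioning from the free end, tension +): N_DE = 7.85 kN, N_CD = -10.15 kN, N_BC = 9.15 kN, N_AB = 52.25 kN.
A_AB = 544.6 mm².
A_BC = 463.8 mm².
A_CD = 317.3 mm².
δ_AB = 52250·773/(544.6·200000) = 0.3708 mm
δ_BC = 9150·558/(463.8·200000) = 0.05505 mm
δ_CD = -10150·733/(317.3·200000) = -0.1172 mm
δ_DE = 7850·227/(1070·200000) = 0.008327 mm
δ = Σδ_i = 0.317 mm.

0.317 mm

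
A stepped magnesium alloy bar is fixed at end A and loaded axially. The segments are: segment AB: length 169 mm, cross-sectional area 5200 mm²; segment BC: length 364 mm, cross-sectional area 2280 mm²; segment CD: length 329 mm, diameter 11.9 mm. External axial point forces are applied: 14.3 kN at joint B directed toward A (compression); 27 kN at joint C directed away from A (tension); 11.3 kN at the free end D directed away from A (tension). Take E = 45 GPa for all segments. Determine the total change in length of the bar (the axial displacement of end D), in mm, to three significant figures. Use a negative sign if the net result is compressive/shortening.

0.896 mm

Internal axial forces (sectioning from the free end, tension +): N_CD = 11.3 kN, N_BC = 38.3 kN, N_AB = 24 kN.
A_CD = 111.2 mm².
δ_AB = 24000·169/(5200·45000) = 0.01733 mm
δ_BC = 38300·364/(2280·45000) = 0.1359 mm
δ_CD = 11300·329/(111.2·45000) = 0.7428 mm
δ = Σδ_i = 0.896 mm.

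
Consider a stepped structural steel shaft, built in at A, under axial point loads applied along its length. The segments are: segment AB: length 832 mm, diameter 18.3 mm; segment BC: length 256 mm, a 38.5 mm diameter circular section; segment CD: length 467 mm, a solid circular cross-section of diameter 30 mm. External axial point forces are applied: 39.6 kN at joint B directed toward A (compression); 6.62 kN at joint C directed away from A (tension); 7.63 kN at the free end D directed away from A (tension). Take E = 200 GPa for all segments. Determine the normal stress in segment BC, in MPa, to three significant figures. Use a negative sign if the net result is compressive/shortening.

Internal axial forces (sectioning from the free end, tension +): N_CD = 7.63 kN, N_BC = 14.25 kN, N_AB = -25.35 kN.
A_BC = 1164 mm².
σ_BC = N_BC/A_BC = 14250/1164 = 12.24 MPa.

12.2 MPa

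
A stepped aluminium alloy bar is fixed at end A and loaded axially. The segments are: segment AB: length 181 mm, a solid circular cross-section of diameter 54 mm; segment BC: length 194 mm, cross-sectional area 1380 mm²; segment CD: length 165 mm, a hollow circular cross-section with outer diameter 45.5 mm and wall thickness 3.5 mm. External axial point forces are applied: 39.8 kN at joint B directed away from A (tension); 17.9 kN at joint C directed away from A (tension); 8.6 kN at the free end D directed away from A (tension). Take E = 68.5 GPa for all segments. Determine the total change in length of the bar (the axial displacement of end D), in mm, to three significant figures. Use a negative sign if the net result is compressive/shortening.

0.176 mm

Internal axial forces (sectioning from the free end, tension +): N_CD = 8.6 kN, N_BC = 26.5 kN, N_AB = 66.3 kN.
A_AB = 2290 mm².
A_CD = 461.8 mm².
δ_AB = 66300·181/(2290·68500) = 0.07649 mm
δ_BC = 26500·194/(1380·68500) = 0.05438 mm
δ_CD = 8600·165/(461.8·68500) = 0.04486 mm
δ = Σδ_i = 0.1757 mm.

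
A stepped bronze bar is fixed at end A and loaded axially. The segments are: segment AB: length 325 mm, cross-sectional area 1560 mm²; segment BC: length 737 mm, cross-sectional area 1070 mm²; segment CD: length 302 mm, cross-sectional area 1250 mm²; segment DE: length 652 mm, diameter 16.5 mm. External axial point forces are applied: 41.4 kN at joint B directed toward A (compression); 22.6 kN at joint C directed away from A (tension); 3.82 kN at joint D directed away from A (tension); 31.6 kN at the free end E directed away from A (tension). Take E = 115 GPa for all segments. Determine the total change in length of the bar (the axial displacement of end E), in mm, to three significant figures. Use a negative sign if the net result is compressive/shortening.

Internal axial forces (sectioning from the free end, tension +): N_DE = 31.6 kN, N_CD = 35.42 kN, N_BC = 58.02 kN, N_AB = 16.62 kN.
A_DE = 213.8 mm².
δ_AB = 16620·325/(1560·115000) = 0.03011 mm
δ_BC = 58020·737/(1070·115000) = 0.3475 mm
δ_CD = 35420·302/(1250·115000) = 0.07441 mm
δ_DE = 31600·652/(213.8·115000) = 0.8379 mm
δ = Σδ_i = 1.29 mm.

1.29 mm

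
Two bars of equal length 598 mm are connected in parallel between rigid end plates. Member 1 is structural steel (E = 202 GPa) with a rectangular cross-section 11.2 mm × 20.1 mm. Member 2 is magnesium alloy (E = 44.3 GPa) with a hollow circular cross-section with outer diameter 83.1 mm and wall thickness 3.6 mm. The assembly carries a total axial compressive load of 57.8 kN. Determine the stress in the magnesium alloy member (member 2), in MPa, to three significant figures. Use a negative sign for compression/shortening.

-30.0 MPa

A_1 = 225.1 mm².
A_2 = 899.1 mm².
Equal strain + equilibrium ⇒ each member carries load in proportion to AE: A₁E₁ = 45470000 N, A₂E₂ = 39830000 N, ΣAE = 85310000 N.
σ₂ = P·E₂/ΣAE = -57800·44300/85310000 = -30.02 MPa.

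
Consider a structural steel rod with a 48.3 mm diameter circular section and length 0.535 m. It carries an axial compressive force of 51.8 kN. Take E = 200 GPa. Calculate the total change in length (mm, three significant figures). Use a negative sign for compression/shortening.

A = 1832 mm².
δ_mech = NL/(AE) = -51800·535/(1832·200000) = -0.07563 mm.

-0.0756 mm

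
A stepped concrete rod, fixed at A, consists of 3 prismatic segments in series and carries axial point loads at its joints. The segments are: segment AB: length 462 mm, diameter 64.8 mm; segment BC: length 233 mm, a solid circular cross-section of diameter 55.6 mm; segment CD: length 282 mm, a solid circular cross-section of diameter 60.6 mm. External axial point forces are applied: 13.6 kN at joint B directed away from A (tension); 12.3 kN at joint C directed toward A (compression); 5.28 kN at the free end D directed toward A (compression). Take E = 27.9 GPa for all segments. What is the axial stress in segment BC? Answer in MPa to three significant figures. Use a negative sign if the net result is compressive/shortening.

Internal axial forces (sectioning from the free end, tension +): N_CD = -5.28 kN, N_BC = -17.58 kN, N_AB = -3.98 kN.
A_BC = 2428 mm².
σ_BC = N_BC/A_BC = -17580/2428 = -7.241 MPa.

-7.24 MPa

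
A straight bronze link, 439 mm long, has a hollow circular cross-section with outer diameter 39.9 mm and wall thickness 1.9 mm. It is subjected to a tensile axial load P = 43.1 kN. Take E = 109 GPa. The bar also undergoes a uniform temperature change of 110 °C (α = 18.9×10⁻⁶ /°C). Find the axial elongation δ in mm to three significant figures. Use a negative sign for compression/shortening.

A = 226.8 mm².
δ_mech = NL/(AE) = 43100·439/(226.8·109000) = 0.7653 mm.
δ_thermal = αLΔT = 18.9e-6·439·110 = 0.9127 mm.
δ = δ_mech + δ_thermal = 1.678 mm.

1.68 mm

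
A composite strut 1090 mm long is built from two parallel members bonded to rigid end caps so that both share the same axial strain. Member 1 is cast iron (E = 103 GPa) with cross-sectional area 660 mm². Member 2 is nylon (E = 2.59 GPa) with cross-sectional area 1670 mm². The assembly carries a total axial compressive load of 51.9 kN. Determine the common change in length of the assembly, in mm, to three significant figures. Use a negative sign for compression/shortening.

-0.782 mm

Equal strain + equilibrium ⇒ each member carries load in proportion to AE: A₁E₁ = 67980000 N, A₂E₂ = 4325000 N, ΣAE = 72310000 N.
δ = PL/ΣAE = -51900·1090/72310000 = -0.7824 mm.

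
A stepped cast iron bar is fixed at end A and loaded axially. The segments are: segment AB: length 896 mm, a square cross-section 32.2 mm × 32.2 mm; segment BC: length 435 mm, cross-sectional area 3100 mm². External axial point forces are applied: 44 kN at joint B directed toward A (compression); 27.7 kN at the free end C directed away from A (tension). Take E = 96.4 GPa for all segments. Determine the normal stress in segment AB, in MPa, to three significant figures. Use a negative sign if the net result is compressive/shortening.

Internal axial forces (sectioning from the free end, tension +): N_BC = 27.7 kN, N_AB = -16.3 kN.
A_AB = 1037 mm².
σ_AB = N_AB/A_AB = -16300/1037 = -15.72 MPa.

-15.7 MPa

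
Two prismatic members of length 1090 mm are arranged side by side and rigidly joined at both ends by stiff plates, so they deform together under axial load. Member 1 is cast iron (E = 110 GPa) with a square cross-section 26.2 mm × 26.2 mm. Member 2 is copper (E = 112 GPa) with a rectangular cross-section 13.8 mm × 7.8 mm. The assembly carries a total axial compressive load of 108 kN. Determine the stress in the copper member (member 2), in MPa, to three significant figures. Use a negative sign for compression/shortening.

A_1 = 686.4 mm².
A_2 = 107.6 mm².
Equal strain + equilibrium ⇒ each member carries load in proportion to AE: A₁E₁ = 75510000 N, A₂E₂ = 12060000 N, ΣAE = 87560000 N.
σ₂ = P·E₂/ΣAE = -108000·112000/87560000 = -138.1 MPa.

-138 MPa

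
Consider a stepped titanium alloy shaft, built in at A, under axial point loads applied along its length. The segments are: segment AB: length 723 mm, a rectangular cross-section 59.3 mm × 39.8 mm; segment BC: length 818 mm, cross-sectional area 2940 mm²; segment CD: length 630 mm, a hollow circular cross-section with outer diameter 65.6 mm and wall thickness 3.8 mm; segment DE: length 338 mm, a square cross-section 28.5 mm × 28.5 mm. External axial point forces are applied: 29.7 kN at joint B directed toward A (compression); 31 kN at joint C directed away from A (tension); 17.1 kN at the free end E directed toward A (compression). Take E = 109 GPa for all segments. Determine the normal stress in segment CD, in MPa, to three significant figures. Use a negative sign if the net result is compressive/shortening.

Internal axial forces (sectioning from the free end, tension +): N_DE = -17.1 kN, N_CD = -17.1 kN, N_BC = 13.9 kN, N_AB = -15.8 kN.
A_CD = 737.8 mm².
σ_CD = N_CD/A_CD = -17100/737.8 = -23.18 MPa.

-23.2 MPa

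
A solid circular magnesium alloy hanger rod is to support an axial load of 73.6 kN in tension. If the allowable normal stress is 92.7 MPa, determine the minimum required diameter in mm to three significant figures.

Required area A ≥ P/σ_allow = 73600/92.7 = 794 mm².
For a solid circular section, d ≥ √(4A/π) = 31.79 mm.

31.8 mm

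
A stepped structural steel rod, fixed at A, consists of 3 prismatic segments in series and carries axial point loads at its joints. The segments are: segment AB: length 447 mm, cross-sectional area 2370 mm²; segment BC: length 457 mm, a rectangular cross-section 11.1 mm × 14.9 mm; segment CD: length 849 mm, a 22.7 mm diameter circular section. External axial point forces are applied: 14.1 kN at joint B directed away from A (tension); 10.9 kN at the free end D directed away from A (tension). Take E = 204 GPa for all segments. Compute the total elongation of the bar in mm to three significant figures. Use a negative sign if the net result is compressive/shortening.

Internal axial forces (sectioning from the free end, tension +): N_CD = 10.9 kN, N_BC = 10.9 kN, N_AB = 25 kN.
A_BC = 165.4 mm².
A_CD = 404.7 mm².
δ_AB = 25000·447/(2370·204000) = 0.02311 mm
δ_BC = 10900·457/(165.4·204000) = 0.1476 mm
δ_CD = 10900·849/(404.7·204000) = 0.1121 mm
δ = Σδ_i = 0.2828 mm.

0.283 mm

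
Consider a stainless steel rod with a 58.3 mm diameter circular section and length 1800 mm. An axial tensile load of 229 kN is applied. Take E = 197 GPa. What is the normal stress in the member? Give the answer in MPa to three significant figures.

85.8 MPa

A = 2669 mm².
σ = N/A = 229000/2669 = 85.78 MPa.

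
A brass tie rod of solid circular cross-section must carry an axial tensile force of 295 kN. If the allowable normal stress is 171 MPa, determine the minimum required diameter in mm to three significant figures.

Required area A ≥ P/σ_allow = 295000/171 = 1725 mm².
For a solid circular section, d ≥ √(4A/π) = 46.87 mm.

46.9 mm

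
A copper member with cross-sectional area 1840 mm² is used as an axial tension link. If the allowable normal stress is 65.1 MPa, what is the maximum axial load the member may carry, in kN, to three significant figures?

120 kN

P_max = σ_allow · A = 65.1 · 1840 = 119800 N = 119.8 kN.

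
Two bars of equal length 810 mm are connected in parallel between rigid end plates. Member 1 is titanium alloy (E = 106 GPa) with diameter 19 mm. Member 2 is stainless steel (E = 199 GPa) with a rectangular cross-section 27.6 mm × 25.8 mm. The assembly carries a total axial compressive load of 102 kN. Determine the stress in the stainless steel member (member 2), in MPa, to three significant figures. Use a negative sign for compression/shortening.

A_1 = 283.5 mm².
A_2 = 712.1 mm².
Equal strain + equilibrium ⇒ each member carries load in proportion to AE: A₁E₁ = 30050000 N, A₂E₂ = 141700000 N, ΣAE = 171800000 N.
σ₂ = P·E₂/ΣAE = -102000·199000/171800000 = -118.2 MPa.

-118 MPa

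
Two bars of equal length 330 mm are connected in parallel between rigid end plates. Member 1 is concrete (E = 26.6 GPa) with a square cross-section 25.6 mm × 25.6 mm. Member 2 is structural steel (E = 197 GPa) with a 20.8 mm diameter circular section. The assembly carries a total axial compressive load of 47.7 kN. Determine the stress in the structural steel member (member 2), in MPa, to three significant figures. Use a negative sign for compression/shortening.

-111 MPa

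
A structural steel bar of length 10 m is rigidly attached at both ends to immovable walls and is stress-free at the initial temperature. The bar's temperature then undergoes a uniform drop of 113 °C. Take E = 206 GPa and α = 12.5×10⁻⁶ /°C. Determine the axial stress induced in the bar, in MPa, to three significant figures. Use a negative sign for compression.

Free thermal expansion αLΔT = 12.5e-6 · 10000 · -113 = -14.12 mm.
The walls impose strain ε = −(-14.12)/10000 = 1.4125e-03; σ = Eε = 206000 · 1.4125e-03 = 291 MPa.

291 MPa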